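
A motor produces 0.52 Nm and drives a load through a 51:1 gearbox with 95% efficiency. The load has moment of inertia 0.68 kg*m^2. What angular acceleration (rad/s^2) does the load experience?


tau_out = tau_motor * N * eta
= 0.52 * 51 * 0.95 = 25.194 Nm
alpha = tau_out / I = 25.194 / 0.68
= 37.05 rad/s^2


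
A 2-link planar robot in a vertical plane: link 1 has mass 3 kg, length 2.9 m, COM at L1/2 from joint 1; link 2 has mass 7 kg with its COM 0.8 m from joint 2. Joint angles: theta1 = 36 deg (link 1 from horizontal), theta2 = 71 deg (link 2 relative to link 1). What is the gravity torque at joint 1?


Horizontal distance from joint 1 to link-1 COM:
  x_c1 = (L1/2)*cos(t1) = 1.45 * 0.809 = 1.1731 m
Horizontal distance from joint 1 to link-2 COM:
  x_c2 = L1*cos(t1) + Lc2*cos(t1+t2)
       = 2.9*0.809 + 0.8*-0.2924 = 2.1123 m
tau1 = m1*g*x_c1 + m2*g*x_c2
     = 3*9.81*1.1731 + 7*9.81*2.1123
     = 34.5236 + 145.0483
     = 179.5719 Nm


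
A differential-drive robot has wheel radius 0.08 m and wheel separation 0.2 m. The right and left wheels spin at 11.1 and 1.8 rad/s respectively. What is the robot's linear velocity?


vR = r*wR = 0.08*11.1 = 0.888 m/s
vL = r*wL = 0.08*1.8 = 0.144 m/s
v = (vR+vL)/2 = 0.516 m/s
omega = (vR-vL)/L = 3.72 rad/s
linear velocity = 0.516 m/s


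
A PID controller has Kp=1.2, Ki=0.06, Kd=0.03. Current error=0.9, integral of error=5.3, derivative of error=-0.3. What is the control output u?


u = Kp*e + Ki*int(e) + Kd*de/dt
= 1.2*0.9 + 0.06*5.3 + 0.03*(-0.3)
= 1.08 + 0.318 + -0.009
= 1.389


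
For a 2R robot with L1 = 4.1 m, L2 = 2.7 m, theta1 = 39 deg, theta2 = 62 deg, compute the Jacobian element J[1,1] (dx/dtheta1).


J[1,1] = -L1*sin(t1) - L2*sin(t1+t2)
= -4.1*sin(39) - 2.7*sin(101)
= -5.2306


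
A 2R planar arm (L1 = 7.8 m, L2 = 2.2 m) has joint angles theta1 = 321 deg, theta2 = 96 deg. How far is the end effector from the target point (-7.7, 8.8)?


End effector via forward kinematics:
x = L1*cos(t1) + L2*cos(t1+t2) = 7.2599
y = L1*sin(t1) + L2*sin(t1+t2) = -3.0636
Distance to target:
d = sqrt((-7.7 - 7.2599)^2 + (8.8 - -3.0636)^2)
= sqrt(223.7999 + 140.7456)
= 19.0931 m


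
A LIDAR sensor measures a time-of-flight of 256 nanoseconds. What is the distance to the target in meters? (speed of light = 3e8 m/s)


tof = 256 ns = 2.56e-07 s
dist = c * tof / 2
= 3e8 * 2.56e-07 / 2
= 38.4 m


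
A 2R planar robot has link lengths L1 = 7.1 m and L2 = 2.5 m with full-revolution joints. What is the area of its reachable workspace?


r_max = L1 + L2 = 9.6 m
r_min = |L1 - L2| = 4.6 m
Area = pi*(r_max^2 - r_min^2)
= pi*(92.16 - 21.16)
= pi * 71.0
= 223.0531 m^2


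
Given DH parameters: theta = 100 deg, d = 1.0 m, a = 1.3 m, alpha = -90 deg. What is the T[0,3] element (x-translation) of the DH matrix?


T[0,3] = a * cos(theta)
= 1.3 * cos(100 deg)
= 1.3 * -0.1736
= -0.2257


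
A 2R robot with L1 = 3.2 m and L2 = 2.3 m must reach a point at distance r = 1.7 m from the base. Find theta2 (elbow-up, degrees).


cos(theta2) = (r^2 - L1^2 - L2^2) / (2*L1*L2)
cos(theta2) = (2.89 - 10.24 - 5.29) / 14.72
cos(theta2) = -0.858696
theta2 = 149.1704 degrees


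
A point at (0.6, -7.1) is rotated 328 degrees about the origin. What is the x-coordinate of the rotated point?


x' = x*cos(theta) - y*sin(theta)
cos(328 deg) = 0.848, sin(328 deg) = -0.5299
x' = 0.6 * 0.848 - -7.1 * -0.5299
= 0.5088 - 3.7624
= -3.2536


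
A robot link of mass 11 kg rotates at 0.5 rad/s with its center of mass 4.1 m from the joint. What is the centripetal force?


F = m * omega^2 * r
= 11 * 0.5^2 * 4.1
= 11 * 0.25 * 4.1
= 11.275 N


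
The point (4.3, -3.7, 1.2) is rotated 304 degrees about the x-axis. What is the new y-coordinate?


Rotation about x-axis: y' = y*cos(theta) - z*sin(theta)
= -3.7 * 0.5592 - 1.2 * -0.829
= -1.0742


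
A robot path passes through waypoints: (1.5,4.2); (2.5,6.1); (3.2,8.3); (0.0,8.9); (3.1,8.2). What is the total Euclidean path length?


Segment lengths:
  seg1 = sqrt((1.0)^2 + (1.9)^2) = 2.1471
  seg2 = sqrt((0.7)^2 + (2.2)^2) = 2.3087
  seg3 = sqrt((-3.2)^2 + (0.6)^2) = 3.2558
  seg4 = sqrt((3.1)^2 + (-0.7)^2) = 3.178
Total = 10.8896


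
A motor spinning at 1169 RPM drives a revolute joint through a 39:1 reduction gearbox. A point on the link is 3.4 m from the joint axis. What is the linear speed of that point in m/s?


omega_motor = 1169 * 2*pi/60 = 122.4174 rad/s
omega_joint = omega_motor / 39 = 3.1389 rad/s
v = omega_joint * r = 3.1389 * 3.4
= 10.6723 m/s


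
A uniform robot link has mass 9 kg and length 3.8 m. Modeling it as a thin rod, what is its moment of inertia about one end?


I = (1/3) * m * L^2
= (1/3) * 9 * 3.8^2
= 0.333333 * 9 * 14.44
= 43.32 kg*m^2


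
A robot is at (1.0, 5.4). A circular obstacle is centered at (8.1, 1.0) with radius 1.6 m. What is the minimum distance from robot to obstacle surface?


center_dist = sqrt((1.0-8.1)^2 + (5.4-1.0)^2)
= sqrt(50.41 + 19.36)
= 8.3528
min_dist = center_dist - radius = 8.3528 - 1.6 = 6.7528 m


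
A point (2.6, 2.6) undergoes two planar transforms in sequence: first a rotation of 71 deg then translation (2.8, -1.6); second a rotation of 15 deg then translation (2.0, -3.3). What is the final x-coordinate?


After transform 1:
x1 = cos(71)*2.6 - sin(71)*2.6 + 2.8 = 1.1881
y1 = sin(71)*2.6 + cos(71)*2.6 + -1.6 = 1.7048
After transform 2:
x2 = cos(15)*1.1881 - sin(15)*1.7048 + 2.0
= 2.7064


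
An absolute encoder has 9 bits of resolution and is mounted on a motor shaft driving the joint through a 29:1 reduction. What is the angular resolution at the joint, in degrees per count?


counts = 2^9 = 512
effective counts at joint = 512 * 29 = 14848
resolution = 360 / 14848
= 0.0242 deg/count


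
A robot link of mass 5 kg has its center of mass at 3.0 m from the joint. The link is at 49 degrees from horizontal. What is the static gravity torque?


tau = m*g*L*cos(angle)
= 5 * 9.81 * 3.0 * cos(49 deg)
= 5 * 9.81 * 3.0 * 0.6561
= 96.5391 Nm


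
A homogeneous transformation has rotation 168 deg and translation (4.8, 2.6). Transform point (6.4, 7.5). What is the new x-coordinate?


x' = cos(theta)*px - sin(theta)*py + tx
= -0.9781*6.4 - 0.2079*7.5 + 4.8
= -3.0195


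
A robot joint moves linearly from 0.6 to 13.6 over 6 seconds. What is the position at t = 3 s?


s = t/T = 3/6 = 0.5
p(t) = p0 + (pf-p0)*s
= 0.6 + (13.6 - 0.6) * 0.5
= 7.1


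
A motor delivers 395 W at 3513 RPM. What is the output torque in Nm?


omega = 3513 * 2*pi/60 = 367.8805 rad/s
tau = P / omega = 395 / 367.8805
= 1.0737 Nm


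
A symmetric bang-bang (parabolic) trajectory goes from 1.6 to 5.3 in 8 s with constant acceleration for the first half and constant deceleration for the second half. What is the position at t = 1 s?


Symmetric rest-to-rest: each phase covers (pf-p0)/2 in time T/2. 0.5*a*(T/2)^2 = (pf-p0)/2 => a = 4*(pf-p0)/T^2
a = 4*(5.3-1.6)/8^2 = 0.2312
t = 1 is in the acceleration phase (t <= T/2).
p = p0 + 0.5*a*t^2 = 1.6 + 0.5*0.2312*1^2
= 1.7156


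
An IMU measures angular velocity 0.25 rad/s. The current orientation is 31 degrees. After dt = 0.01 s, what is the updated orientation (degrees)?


delta_theta = w * dt = 0.25 * 0.01 = 0.0025 rad
= 0.1432 deg
theta_new = 31 + 0.1432 = 31.1432 deg


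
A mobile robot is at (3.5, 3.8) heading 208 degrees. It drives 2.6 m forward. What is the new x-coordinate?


x_new = x0 + d*cos(theta)
= 3.5 + 2.6*cos(208)
= 3.5 + -2.2957
= 1.2043


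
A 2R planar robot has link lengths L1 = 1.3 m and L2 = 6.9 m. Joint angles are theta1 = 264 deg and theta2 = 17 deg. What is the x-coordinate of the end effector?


Convert angles to radians: theta1 = 4.6077, theta2 = 0.2967
x = L1*cos(theta1) + L2*cos(theta1+theta2)
x = -0.1359 + 1.3166
x = 1.1807


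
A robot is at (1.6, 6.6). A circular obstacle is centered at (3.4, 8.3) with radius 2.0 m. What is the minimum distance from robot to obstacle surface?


center_dist = sqrt((1.6-3.4)^2 + (6.6-8.3)^2)
= sqrt(3.24 + 2.89)
= 2.4759
min_dist = center_dist - radius = 2.4759 - 2.0 = 0.4759 m


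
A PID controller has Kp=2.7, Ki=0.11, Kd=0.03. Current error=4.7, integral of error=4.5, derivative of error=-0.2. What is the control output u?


u = Kp*e + Ki*int(e) + Kd*de/dt
= 2.7*4.7 + 0.11*4.5 + 0.03*(-0.2)
= 12.69 + 0.495 + -0.006
= 13.179


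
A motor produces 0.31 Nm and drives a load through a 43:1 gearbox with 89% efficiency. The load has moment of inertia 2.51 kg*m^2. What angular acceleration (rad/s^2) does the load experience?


tau_out = tau_motor * N * eta
= 0.31 * 43 * 0.89 = 11.8637 Nm
alpha = tau_out / I = 11.8637 / 2.51
= 4.7266 rad/s^2


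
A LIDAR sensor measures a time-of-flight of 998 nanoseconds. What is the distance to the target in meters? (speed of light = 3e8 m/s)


tof = 998 ns = 9.98e-07 s
dist = c * tof / 2
= 3e8 * 9.98e-07 / 2
= 149.7 m


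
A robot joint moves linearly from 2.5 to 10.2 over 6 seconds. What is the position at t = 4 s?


s = t/T = 4/6 = 0.6667
p(t) = p0 + (pf-p0)*s
= 2.5 + (10.2 - 2.5) * 0.6667
= 7.6333


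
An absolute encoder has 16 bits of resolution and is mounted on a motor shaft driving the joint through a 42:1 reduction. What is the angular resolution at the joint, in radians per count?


counts = 2^16 = 65536
effective counts at joint = 65536 * 42 = 2752512
resolution = 2*pi / 2752512
= 2.2827e-06 rad/count


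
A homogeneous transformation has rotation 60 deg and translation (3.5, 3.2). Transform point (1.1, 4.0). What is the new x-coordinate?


x' = cos(theta)*px - sin(theta)*py + tx
= 0.5*1.1 - 0.866*4.0 + 3.5
= 0.5859


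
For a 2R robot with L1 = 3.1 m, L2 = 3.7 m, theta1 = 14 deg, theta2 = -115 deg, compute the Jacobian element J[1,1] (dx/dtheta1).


J[1,1] = -L1*sin(t1) - L2*sin(t1+t2)
= -3.1*sin(14) - 3.7*sin(-101)
= 2.8821


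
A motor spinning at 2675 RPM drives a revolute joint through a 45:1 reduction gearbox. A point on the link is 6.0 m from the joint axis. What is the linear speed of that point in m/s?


omega_motor = 2675 * 2*pi/60 = 280.1253 rad/s
omega_joint = omega_motor / 45 = 6.225 rad/s
v = omega_joint * r = 6.225 * 6.0
= 37.35 m/s


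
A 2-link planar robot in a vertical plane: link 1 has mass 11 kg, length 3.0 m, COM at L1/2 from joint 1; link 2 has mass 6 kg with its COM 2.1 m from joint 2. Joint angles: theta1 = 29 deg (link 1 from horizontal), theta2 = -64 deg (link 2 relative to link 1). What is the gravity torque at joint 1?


Horizontal distance from joint 1 to link-1 COM:
  x_c1 = (L1/2)*cos(t1) = 1.5 * 0.8746 = 1.3119 m
Horizontal distance from joint 1 to link-2 COM:
  x_c2 = L1*cos(t1) + Lc2*cos(t1+t2)
       = 3.0*0.8746 + 2.1*0.8192 = 4.3441 m
tau1 = m1*g*x_c1 + m2*g*x_c2
     = 11*9.81*1.3119 + 6*9.81*4.3441
     = 141.5703 + 255.6925
     = 397.2628 Nm


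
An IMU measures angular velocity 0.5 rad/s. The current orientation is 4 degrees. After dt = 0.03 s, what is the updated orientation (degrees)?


delta_theta = w * dt = 0.5 * 0.03 = 0.015 rad
= 0.8594 deg
theta_new = 4 + 0.8594 = 4.8594 deg


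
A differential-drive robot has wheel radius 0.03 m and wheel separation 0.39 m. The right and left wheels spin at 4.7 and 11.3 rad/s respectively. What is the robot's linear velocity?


vR = r*wR = 0.03*4.7 = 0.141 m/s
vL = r*wL = 0.03*11.3 = 0.339 m/s
v = (vR+vL)/2 = 0.24 m/s
omega = (vR-vL)/L = -0.5077 rad/s
linear velocity = 0.24 m/s


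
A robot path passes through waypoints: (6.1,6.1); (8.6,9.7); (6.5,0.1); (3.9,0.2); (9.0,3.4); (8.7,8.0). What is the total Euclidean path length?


Segment lengths:
  seg1 = sqrt((2.5)^2 + (3.6)^2) = 4.3829
  seg2 = sqrt((-2.1)^2 + (-9.6)^2) = 9.827
  seg3 = sqrt((-2.6)^2 + (0.1)^2) = 2.6019
  seg4 = sqrt((5.1)^2 + (3.2)^2) = 6.0208
  seg5 = sqrt((-0.3)^2 + (4.6)^2) = 4.6098
Total = 27.4424


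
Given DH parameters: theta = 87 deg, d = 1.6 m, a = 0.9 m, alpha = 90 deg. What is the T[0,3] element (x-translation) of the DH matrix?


T[0,3] = a * cos(theta)
= 0.9 * cos(87 deg)
= 0.9 * 0.0523
= 0.0471


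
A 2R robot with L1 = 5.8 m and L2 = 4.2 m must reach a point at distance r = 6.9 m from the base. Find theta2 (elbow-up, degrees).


cos(theta2) = (r^2 - L1^2 - L2^2) / (2*L1*L2)
cos(theta2) = (47.61 - 33.64 - 17.64) / 48.72
cos(theta2) = -0.075328
theta2 = 94.3201 degrees


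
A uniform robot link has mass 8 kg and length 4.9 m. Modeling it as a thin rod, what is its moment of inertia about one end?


I = (1/3) * m * L^2
= (1/3) * 8 * 4.9^2
= 0.333333 * 8 * 24.01
= 64.0267 kg*m^2


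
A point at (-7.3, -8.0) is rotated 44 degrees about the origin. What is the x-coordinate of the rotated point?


x' = x*cos(theta) - y*sin(theta)
cos(44 deg) = 0.7193, sin(44 deg) = 0.6947
x' = -7.3 * 0.7193 - -8.0 * 0.6947
= -5.2512 - -5.5573
= 0.3061


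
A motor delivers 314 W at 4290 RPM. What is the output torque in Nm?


omega = 4290 * 2*pi/60 = 449.2477 rad/s
tau = P / omega = 314 / 449.2477
= 0.6989 Nm


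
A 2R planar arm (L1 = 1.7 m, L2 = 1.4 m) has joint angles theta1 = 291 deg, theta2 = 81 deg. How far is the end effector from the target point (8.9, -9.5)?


End effector via forward kinematics:
x = L1*cos(t1) + L2*cos(t1+t2) = 1.9786
y = L1*sin(t1) + L2*sin(t1+t2) = -1.296
Distance to target:
d = sqrt((8.9 - 1.9786)^2 + (-9.5 - -1.296)^2)
= sqrt(47.9053 + 67.3054)
= 10.7336 m


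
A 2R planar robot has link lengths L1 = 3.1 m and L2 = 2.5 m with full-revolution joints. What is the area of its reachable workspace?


r_max = L1 + L2 = 5.6 m
r_min = |L1 - L2| = 0.6 m
Area = pi*(r_max^2 - r_min^2)
= pi*(31.36 - 0.36)
= pi * 31.0
= 97.3894 m^2


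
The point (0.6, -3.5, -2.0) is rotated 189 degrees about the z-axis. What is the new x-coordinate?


Rotation about z-axis: x' = x*cos(theta) - y*sin(theta)
= 0.6 * -0.9877 - -3.5 * -0.1564
= -1.1401


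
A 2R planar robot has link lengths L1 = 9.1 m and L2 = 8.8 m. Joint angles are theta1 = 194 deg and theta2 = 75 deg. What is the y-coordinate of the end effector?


Convert angles to radians: theta1 = 3.3859, theta2 = 1.309
y = L1*sin(theta1) + L2*sin(theta1+theta2)
y = -2.2015 + -8.7987
y = -11.0001


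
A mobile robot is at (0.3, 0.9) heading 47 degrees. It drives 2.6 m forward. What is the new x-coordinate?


x_new = x0 + d*cos(theta)
= 0.3 + 2.6*cos(47)
= 0.3 + 1.7732
= 2.0732


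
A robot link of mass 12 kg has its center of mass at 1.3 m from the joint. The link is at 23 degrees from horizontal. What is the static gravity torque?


tau = m*g*L*cos(angle)
= 12 * 9.81 * 1.3 * cos(23 deg)
= 12 * 9.81 * 1.3 * 0.9205
= 140.8704 Nm


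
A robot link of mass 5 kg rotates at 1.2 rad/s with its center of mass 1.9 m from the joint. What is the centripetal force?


F = m * omega^2 * r
= 5 * 1.2^2 * 1.9
= 5 * 1.44 * 1.9
= 13.68 N


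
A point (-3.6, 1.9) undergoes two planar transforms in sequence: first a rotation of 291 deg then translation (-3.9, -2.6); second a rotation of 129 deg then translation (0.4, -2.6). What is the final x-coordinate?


After transform 1:
x1 = cos(291)*-3.6 - sin(291)*1.9 + -3.9 = -3.4163
y1 = sin(291)*-3.6 + cos(291)*1.9 + -2.6 = 1.4418
After transform 2:
x2 = cos(129)*-3.4163 - sin(129)*1.4418 + 0.4
= 1.4295


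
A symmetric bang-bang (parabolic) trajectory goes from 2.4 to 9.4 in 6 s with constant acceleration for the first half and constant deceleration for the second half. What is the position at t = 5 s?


Symmetric rest-to-rest: each phase covers (pf-p0)/2 in time T/2. 0.5*a*(T/2)^2 = (pf-p0)/2 => a = 4*(pf-p0)/T^2
a = 4*(9.4-2.4)/6^2 = 0.7778
t = 5 is in the deceleration phase (t > T/2).
p = pf - 0.5*a*(T-t)^2 = 9.4 - 0.5*0.7778*1^2
= 9.0111


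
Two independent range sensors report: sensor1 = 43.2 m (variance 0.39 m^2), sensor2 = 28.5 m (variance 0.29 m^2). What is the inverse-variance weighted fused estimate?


w1 = (1/var1) / (1/var1 + 1/var2)
   = 2.5641 / (2.5641 + 3.4483) = 0.4265
w2 = 1 - w1 = 0.5735
fused = w1*s1 + w2*s2 = 18.4235 + 16.3456
= 34.7691 m


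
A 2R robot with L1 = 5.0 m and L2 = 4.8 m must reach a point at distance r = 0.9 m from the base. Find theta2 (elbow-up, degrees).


cos(theta2) = (r^2 - L1^2 - L2^2) / (2*L1*L2)
cos(theta2) = (0.81 - 25.0 - 23.04) / 48.0
cos(theta2) = -0.983958
theta2 = 169.7235 degrees


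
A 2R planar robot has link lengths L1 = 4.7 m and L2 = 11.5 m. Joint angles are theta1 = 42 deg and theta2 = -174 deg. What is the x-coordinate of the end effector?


Convert angles to radians: theta1 = 0.733, theta2 = -3.0369
x = L1*cos(theta1) + L2*cos(theta1+theta2)
x = 3.4928 + -7.695
x = -4.2022


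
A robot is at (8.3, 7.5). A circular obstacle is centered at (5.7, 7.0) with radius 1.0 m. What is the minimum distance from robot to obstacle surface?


center_dist = sqrt((8.3-5.7)^2 + (7.5-7.0)^2)
= sqrt(6.76 + 0.25)
= 2.6476
min_dist = center_dist - radius = 2.6476 - 1.0 = 1.6476 m


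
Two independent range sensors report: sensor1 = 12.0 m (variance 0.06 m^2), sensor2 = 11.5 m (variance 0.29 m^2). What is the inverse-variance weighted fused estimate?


w1 = (1/var1) / (1/var1 + 1/var2)
   = 16.6667 / (16.6667 + 3.4483) = 0.8286
w2 = 1 - w1 = 0.1714
fused = w1*s1 + w2*s2 = 9.9429 + 1.9714
= 11.9143 m


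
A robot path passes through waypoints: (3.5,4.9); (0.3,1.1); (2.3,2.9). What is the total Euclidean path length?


Segment lengths:
  seg1 = sqrt((-3.2)^2 + (-3.8)^2) = 4.9679
  seg2 = sqrt((2.0)^2 + (1.8)^2) = 2.6907
Total = 7.6586


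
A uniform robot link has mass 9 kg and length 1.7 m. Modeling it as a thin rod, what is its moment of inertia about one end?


I = (1/3) * m * L^2
= (1/3) * 9 * 1.7^2
= 0.333333 * 9 * 2.89
= 8.67 kg*m^2


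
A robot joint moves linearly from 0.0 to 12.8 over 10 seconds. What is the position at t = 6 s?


s = t/T = 6/10 = 0.6
p(t) = p0 + (pf-p0)*s
= 0.0 + (12.8 - 0.0) * 0.6
= 7.68


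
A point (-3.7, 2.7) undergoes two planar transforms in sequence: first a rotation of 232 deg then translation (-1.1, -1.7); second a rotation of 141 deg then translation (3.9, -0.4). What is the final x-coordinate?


After transform 1:
x1 = cos(232)*-3.7 - sin(232)*2.7 + -1.1 = 3.3056
y1 = sin(232)*-3.7 + cos(232)*2.7 + -1.7 = -0.4466
After transform 2:
x2 = cos(141)*3.3056 - sin(141)*-0.4466 + 3.9
= 1.6122


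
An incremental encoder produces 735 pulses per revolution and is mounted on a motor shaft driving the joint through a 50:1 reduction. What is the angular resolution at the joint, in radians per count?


counts per rev = 735
effective counts at joint = 735 * 50 = 36750
resolution = 2*pi / 36750
= 1.7097e-04 rad/count


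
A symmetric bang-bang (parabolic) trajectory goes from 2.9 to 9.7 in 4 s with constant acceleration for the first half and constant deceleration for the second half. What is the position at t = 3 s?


Symmetric rest-to-rest: each phase covers (pf-p0)/2 in time T/2. 0.5*a*(T/2)^2 = (pf-p0)/2 => a = 4*(pf-p0)/T^2
a = 4*(9.7-2.9)/4^2 = 1.7
t = 3 is in the deceleration phase (t > T/2).
p = pf - 0.5*a*(T-t)^2 = 9.7 - 0.5*1.7*1^2
= 8.85


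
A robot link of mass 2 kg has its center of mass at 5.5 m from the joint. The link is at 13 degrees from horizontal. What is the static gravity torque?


tau = m*g*L*cos(angle)
= 2 * 9.81 * 5.5 * cos(13 deg)
= 2 * 9.81 * 5.5 * 0.9744
= 105.1443 Nm


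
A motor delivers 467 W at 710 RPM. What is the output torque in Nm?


omega = 710 * 2*pi/60 = 74.351 rad/s
tau = P / omega = 467 / 74.351
= 6.281 Nm


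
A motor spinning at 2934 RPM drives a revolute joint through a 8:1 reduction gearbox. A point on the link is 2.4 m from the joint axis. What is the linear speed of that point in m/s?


omega_motor = 2934 * 2*pi/60 = 307.2478 rad/s
omega_joint = omega_motor / 8 = 38.406 rad/s
v = omega_joint * r = 38.406 * 2.4
= 92.1743 m/s


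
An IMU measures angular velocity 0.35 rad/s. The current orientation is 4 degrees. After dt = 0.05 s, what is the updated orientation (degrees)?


delta_theta = w * dt = 0.35 * 0.05 = 0.0175 rad
= 1.0027 deg
theta_new = 4 + 1.0027 = 5.0027 deg


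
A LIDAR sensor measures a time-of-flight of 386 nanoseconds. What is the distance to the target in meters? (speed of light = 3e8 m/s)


tof = 386 ns = 3.86e-07 s
dist = c * tof / 2
= 3e8 * 3.86e-07 / 2
= 57.9 m


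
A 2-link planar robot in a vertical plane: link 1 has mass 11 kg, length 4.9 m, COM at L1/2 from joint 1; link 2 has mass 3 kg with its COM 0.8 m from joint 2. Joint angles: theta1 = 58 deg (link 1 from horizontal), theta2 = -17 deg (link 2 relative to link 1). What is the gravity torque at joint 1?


Horizontal distance from joint 1 to link-1 COM:
  x_c1 = (L1/2)*cos(t1) = 2.45 * 0.5299 = 1.2983 m
Horizontal distance from joint 1 to link-2 COM:
  x_c2 = L1*cos(t1) + Lc2*cos(t1+t2)
       = 4.9*0.5299 + 0.8*0.7547 = 3.2004 m
tau1 = m1*g*x_c1 + m2*g*x_c2
     = 11*9.81*1.2983 + 3*9.81*3.2004
     = 140.0998 + 94.1869
     = 234.2867 Nm


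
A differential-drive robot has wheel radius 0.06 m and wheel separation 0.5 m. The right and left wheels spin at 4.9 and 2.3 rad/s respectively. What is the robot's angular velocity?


vR = r*wR = 0.06*4.9 = 0.294 m/s
vL = r*wL = 0.06*2.3 = 0.138 m/s
v = (vR+vL)/2 = 0.216 m/s
omega = (vR-vL)/L = 0.312 rad/s
angular velocity = 0.312 rad/s


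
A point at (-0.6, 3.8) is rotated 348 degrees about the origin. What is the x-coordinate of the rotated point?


x' = x*cos(theta) - y*sin(theta)
cos(348 deg) = 0.9781, sin(348 deg) = -0.2079
x' = -0.6 * 0.9781 - 3.8 * -0.2079
= -0.5869 - -0.7901
= 0.2032


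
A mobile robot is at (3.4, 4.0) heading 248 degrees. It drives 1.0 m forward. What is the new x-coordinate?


x_new = x0 + d*cos(theta)
= 3.4 + 1.0*cos(248)
= 3.4 + -0.3746
= 3.0254


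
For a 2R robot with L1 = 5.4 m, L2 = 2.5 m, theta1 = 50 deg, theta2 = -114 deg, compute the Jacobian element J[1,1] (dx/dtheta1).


J[1,1] = -L1*sin(t1) - L2*sin(t1+t2)
= -5.4*sin(50) - 2.5*sin(-64)
= -1.8897


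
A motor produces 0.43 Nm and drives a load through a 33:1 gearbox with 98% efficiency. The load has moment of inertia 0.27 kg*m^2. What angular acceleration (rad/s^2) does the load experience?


tau_out = tau_motor * N * eta
= 0.43 * 33 * 0.98 = 13.9062 Nm
alpha = tau_out / I = 13.9062 / 0.27
= 51.5044 rad/s^2


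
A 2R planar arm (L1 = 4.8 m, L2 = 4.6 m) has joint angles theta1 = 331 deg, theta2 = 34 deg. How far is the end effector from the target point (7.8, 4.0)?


End effector via forward kinematics:
x = L1*cos(t1) + L2*cos(t1+t2) = 8.7807
y = L1*sin(t1) + L2*sin(t1+t2) = -1.9262
Distance to target:
d = sqrt((7.8 - 8.7807)^2 + (4.0 - -1.9262)^2)
= sqrt(0.9617 + 35.1195)
= 6.0068 m


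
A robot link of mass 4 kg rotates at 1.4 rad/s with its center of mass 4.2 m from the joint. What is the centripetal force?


F = m * omega^2 * r
= 4 * 1.4^2 * 4.2
= 4 * 1.96 * 4.2
= 32.928 N


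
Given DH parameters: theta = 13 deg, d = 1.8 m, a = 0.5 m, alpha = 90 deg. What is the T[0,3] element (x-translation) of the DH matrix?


T[0,3] = a * cos(theta)
= 0.5 * cos(13 deg)
= 0.5 * 0.9744
= 0.4872


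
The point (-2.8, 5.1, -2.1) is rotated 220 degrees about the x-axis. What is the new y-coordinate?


Rotation about x-axis: y' = y*cos(theta) - z*sin(theta)
= 5.1 * -0.766 - -2.1 * -0.6428
= -5.2567


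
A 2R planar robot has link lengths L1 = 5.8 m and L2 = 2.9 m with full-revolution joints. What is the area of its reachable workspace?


r_max = L1 + L2 = 8.7 m
r_min = |L1 - L2| = 2.9 m
Area = pi*(r_max^2 - r_min^2)
= pi*(75.69 - 8.41)
= pi * 67.28
= 211.3664 m^2


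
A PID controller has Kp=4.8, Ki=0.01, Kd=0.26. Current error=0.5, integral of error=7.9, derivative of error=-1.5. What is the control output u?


u = Kp*e + Ki*int(e) + Kd*de/dt
= 4.8*0.5 + 0.01*7.9 + 0.26*(-1.5)
= 2.4 + 0.079 + -0.39
= 2.089


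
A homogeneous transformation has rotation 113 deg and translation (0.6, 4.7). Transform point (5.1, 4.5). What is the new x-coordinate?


x' = cos(theta)*px - sin(theta)*py + tx
= -0.3907*5.1 - 0.9205*4.5 + 0.6
= -5.535


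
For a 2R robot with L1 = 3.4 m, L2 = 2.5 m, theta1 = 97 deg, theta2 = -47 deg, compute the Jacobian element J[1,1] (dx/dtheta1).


J[1,1] = -L1*sin(t1) - L2*sin(t1+t2)
= -3.4*sin(97) - 2.5*sin(50)
= -5.2898


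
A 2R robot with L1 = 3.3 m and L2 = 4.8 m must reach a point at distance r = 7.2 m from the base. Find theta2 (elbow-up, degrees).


cos(theta2) = (r^2 - L1^2 - L2^2) / (2*L1*L2)
cos(theta2) = (51.84 - 10.89 - 23.04) / 31.68
cos(theta2) = 0.565341
theta2 = 55.574 degrees


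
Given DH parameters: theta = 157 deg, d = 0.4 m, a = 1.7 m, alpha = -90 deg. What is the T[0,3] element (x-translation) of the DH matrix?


T[0,3] = a * cos(theta)
= 1.7 * cos(157 deg)
= 1.7 * -0.9205
= -1.5649


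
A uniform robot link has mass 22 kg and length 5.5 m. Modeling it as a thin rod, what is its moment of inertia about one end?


I = (1/3) * m * L^2
= (1/3) * 22 * 5.5^2
= 0.333333 * 22 * 30.25
= 221.8333 kg*m^2


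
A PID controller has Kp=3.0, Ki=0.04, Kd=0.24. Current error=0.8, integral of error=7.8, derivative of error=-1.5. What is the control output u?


u = Kp*e + Ki*int(e) + Kd*de/dt
= 3.0*0.8 + 0.04*7.8 + 0.24*(-1.5)
= 2.4 + 0.312 + -0.36
= 2.352


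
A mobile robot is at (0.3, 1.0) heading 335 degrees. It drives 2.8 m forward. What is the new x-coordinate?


x_new = x0 + d*cos(theta)
= 0.3 + 2.8*cos(335)
= 0.3 + 2.5377
= 2.8377


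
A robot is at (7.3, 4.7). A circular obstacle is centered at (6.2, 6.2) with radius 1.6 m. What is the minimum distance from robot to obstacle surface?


center_dist = sqrt((7.3-6.2)^2 + (4.7-6.2)^2)
= sqrt(1.21 + 2.25)
= 1.8601
min_dist = center_dist - radius = 1.8601 - 1.6 = 0.2601 m


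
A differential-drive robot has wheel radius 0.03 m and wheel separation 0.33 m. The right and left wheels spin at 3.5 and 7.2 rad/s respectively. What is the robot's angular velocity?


vR = r*wR = 0.03*3.5 = 0.105 m/s
vL = r*wL = 0.03*7.2 = 0.216 m/s
v = (vR+vL)/2 = 0.1605 m/s
omega = (vR-vL)/L = -0.3364 rad/s
angular velocity = -0.3364 rad/s


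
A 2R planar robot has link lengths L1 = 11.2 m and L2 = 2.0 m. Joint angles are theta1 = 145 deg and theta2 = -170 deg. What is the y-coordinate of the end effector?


Convert angles to radians: theta1 = 2.5307, theta2 = -2.9671
y = L1*sin(theta1) + L2*sin(theta1+theta2)
y = 6.4241 + -0.8452
y = 5.5788


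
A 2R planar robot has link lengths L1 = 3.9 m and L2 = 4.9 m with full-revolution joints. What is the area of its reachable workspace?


r_max = L1 + L2 = 8.8 m
r_min = |L1 - L2| = 1.0 m
Area = pi*(r_max^2 - r_min^2)
= pi*(77.44 - 1.0)
= pi * 76.44
= 240.1433 m^2


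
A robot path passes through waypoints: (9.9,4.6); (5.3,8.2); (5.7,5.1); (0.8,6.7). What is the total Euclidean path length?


Segment lengths:
  seg1 = sqrt((-4.6)^2 + (3.6)^2) = 5.8412
  seg2 = sqrt((0.4)^2 + (-3.1)^2) = 3.1257
  seg3 = sqrt((-4.9)^2 + (1.6)^2) = 5.1546
Total = 14.1215


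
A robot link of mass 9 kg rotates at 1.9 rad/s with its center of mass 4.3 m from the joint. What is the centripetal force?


F = m * omega^2 * r
= 9 * 1.9^2 * 4.3
= 9 * 3.61 * 4.3
= 139.707 N


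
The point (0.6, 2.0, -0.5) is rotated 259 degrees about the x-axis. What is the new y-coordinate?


Rotation about x-axis: y' = y*cos(theta) - z*sin(theta)
= 2.0 * -0.1908 - -0.5 * -0.9816
= -0.8724


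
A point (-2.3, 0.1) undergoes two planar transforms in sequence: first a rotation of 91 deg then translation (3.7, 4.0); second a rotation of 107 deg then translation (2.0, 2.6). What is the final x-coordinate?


After transform 1:
x1 = cos(91)*-2.3 - sin(91)*0.1 + 3.7 = 3.6402
y1 = sin(91)*-2.3 + cos(91)*0.1 + 4.0 = 1.6986
After transform 2:
x2 = cos(107)*3.6402 - sin(107)*1.6986 + 2.0
= -0.6887


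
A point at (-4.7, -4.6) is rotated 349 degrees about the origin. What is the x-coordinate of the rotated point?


x' = x*cos(theta) - y*sin(theta)
cos(349 deg) = 0.9816, sin(349 deg) = -0.1908
x' = -4.7 * 0.9816 - -4.6 * -0.1908
= -4.6136 - 0.8777
= -5.4914


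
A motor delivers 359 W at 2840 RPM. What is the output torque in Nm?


omega = 2840 * 2*pi/60 = 297.4041 rad/s
tau = P / omega = 359 / 297.4041
= 1.2071 Nm


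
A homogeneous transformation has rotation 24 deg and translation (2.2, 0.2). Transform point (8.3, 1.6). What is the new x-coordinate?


x' = cos(theta)*px - sin(theta)*py + tx
= 0.9135*8.3 - 0.4067*1.6 + 2.2
= 9.1316


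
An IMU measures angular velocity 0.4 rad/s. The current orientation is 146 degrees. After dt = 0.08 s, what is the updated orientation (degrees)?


delta_theta = w * dt = 0.4 * 0.08 = 0.032 rad
= 1.8335 deg
theta_new = 146 + 1.8335 = 147.8335 deg


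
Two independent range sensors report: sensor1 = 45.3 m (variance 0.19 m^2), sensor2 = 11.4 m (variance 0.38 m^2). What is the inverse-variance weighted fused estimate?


w1 = (1/var1) / (1/var1 + 1/var2)
   = 5.2632 / (5.2632 + 2.6316) = 0.6667
w2 = 1 - w1 = 0.3333
fused = w1*s1 + w2*s2 = 30.2 + 3.8
= 34.0 m


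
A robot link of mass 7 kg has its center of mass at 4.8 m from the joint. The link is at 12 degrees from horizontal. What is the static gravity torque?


tau = m*g*L*cos(angle)
= 7 * 9.81 * 4.8 * cos(12 deg)
= 7 * 9.81 * 4.8 * 0.9781
= 322.4131 Nm


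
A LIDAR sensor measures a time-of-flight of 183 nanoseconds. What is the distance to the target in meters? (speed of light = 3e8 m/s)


tof = 183 ns = 1.83e-07 s
dist = c * tof / 2
= 3e8 * 1.83e-07 / 2
= 27.45 m


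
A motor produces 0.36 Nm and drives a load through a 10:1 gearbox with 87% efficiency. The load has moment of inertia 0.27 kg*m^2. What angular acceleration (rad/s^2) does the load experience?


tau_out = tau_motor * N * eta
= 0.36 * 10 * 0.87 = 3.132 Nm
alpha = tau_out / I = 3.132 / 0.27
= 11.6 rad/s^2


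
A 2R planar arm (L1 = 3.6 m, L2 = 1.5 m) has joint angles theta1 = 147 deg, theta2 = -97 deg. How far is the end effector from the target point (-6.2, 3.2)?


End effector via forward kinematics:
x = L1*cos(t1) + L2*cos(t1+t2) = -2.055
y = L1*sin(t1) + L2*sin(t1+t2) = 3.1098
Distance to target:
d = sqrt((-6.2 - -2.055)^2 + (3.2 - 3.1098)^2)
= sqrt(17.1808 + 0.0081)
= 4.1459 m


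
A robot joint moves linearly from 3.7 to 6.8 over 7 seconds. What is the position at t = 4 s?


s = t/T = 4/7 = 0.5714
p(t) = p0 + (pf-p0)*s
= 3.7 + (6.8 - 3.7) * 0.5714
= 5.4714


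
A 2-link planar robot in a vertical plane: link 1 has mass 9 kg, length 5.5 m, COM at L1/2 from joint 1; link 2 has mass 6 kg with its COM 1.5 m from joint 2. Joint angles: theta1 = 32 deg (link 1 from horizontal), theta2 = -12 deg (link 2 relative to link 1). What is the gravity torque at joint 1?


Horizontal distance from joint 1 to link-1 COM:
  x_c1 = (L1/2)*cos(t1) = 2.75 * 0.848 = 2.3321 m
Horizontal distance from joint 1 to link-2 COM:
  x_c2 = L1*cos(t1) + Lc2*cos(t1+t2)
       = 5.5*0.848 + 1.5*0.9397 = 6.0738 m
tau1 = m1*g*x_c1 + m2*g*x_c2
     = 9*9.81*2.3321 + 6*9.81*6.0738
     = 205.904 + 357.5041
     = 563.408 Nm


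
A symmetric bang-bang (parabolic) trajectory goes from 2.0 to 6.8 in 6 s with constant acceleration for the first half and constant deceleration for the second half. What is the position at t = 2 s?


Symmetric rest-to-rest: each phase covers (pf-p0)/2 in time T/2. 0.5*a*(T/2)^2 = (pf-p0)/2 => a = 4*(pf-p0)/T^2
a = 4*(6.8-2.0)/6^2 = 0.5333
t = 2 is in the acceleration phase (t <= T/2).
p = p0 + 0.5*a*t^2 = 2.0 + 0.5*0.5333*2^2
= 3.0667


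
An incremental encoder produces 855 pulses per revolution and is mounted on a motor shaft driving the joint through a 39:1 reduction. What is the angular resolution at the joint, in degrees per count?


counts per rev = 855
effective counts at joint = 855 * 39 = 33345
resolution = 360 / 33345
= 0.0108 deg/count


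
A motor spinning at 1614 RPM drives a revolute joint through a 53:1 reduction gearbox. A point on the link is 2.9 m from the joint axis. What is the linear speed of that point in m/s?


omega_motor = 1614 * 2*pi/60 = 169.0177 rad/s
omega_joint = omega_motor / 53 = 3.189 rad/s
v = omega_joint * r = 3.189 * 2.9
= 9.2481 m/s


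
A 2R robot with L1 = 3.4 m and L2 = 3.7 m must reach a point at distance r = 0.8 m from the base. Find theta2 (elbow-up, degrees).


cos(theta2) = (r^2 - L1^2 - L2^2) / (2*L1*L2)
cos(theta2) = (0.64 - 11.56 - 13.69) / 25.16
cos(theta2) = -0.97814
theta2 = 167.9979 degrees


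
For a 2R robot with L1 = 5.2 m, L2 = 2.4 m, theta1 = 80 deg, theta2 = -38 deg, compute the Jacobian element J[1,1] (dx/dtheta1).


J[1,1] = -L1*sin(t1) - L2*sin(t1+t2)
= -5.2*sin(80) - 2.4*sin(42)
= -6.7269


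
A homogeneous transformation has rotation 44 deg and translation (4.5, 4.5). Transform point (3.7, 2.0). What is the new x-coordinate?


x' = cos(theta)*px - sin(theta)*py + tx
= 0.7193*3.7 - 0.6947*2.0 + 4.5
= 5.7722


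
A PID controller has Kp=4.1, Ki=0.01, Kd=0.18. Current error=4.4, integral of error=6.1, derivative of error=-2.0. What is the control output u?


u = Kp*e + Ki*int(e) + Kd*de/dt
= 4.1*4.4 + 0.01*6.1 + 0.18*(-2.0)
= 18.04 + 0.061 + -0.36
= 17.741


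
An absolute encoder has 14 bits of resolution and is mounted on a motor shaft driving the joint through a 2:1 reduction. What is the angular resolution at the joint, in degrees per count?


counts = 2^14 = 16384
effective counts at joint = 16384 * 2 = 32768
resolution = 360 / 32768
= 0.011 deg/count


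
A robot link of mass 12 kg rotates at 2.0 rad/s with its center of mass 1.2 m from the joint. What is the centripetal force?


F = m * omega^2 * r
= 12 * 2.0^2 * 1.2
= 12 * 4.0 * 1.2
= 57.6 N


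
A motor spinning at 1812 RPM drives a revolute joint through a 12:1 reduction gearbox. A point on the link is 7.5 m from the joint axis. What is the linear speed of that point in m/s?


omega_motor = 1812 * 2*pi/60 = 189.7522 rad/s
omega_joint = omega_motor / 12 = 15.8127 rad/s
v = omega_joint * r = 15.8127 * 7.5
= 118.5951 m/s


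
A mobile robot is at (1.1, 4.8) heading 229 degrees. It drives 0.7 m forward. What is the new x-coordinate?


x_new = x0 + d*cos(theta)
= 1.1 + 0.7*cos(229)
= 1.1 + -0.4592
= 0.6408


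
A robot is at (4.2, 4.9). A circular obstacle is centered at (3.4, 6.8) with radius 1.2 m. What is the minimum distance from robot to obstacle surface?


center_dist = sqrt((4.2-3.4)^2 + (4.9-6.8)^2)
= sqrt(0.64 + 3.61)
= 2.0616
min_dist = center_dist - radius = 2.0616 - 1.2 = 0.8616 m


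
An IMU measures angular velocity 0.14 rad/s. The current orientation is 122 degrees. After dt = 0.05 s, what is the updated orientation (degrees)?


delta_theta = w * dt = 0.14 * 0.05 = 0.007 rad
= 0.4011 deg
theta_new = 122 + 0.4011 = 122.4011 deg


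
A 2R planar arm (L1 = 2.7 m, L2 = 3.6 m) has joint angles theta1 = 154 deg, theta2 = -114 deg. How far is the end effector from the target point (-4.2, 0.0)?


End effector via forward kinematics:
x = L1*cos(t1) + L2*cos(t1+t2) = 0.331
y = L1*sin(t1) + L2*sin(t1+t2) = 3.4976
Distance to target:
d = sqrt((-4.2 - 0.331)^2 + (0.0 - 3.4976)^2)
= sqrt(20.5301 + 12.2335)
= 5.7239 m


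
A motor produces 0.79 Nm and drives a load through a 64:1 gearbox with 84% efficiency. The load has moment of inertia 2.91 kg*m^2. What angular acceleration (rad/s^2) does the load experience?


tau_out = tau_motor * N * eta
= 0.79 * 64 * 0.84 = 42.4704 Nm
alpha = tau_out / I = 42.4704 / 2.91
= 14.5946 rad/s^2


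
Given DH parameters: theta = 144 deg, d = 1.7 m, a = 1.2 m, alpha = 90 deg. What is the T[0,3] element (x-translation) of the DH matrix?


T[0,3] = a * cos(theta)
= 1.2 * cos(144 deg)
= 1.2 * -0.809
= -0.9708


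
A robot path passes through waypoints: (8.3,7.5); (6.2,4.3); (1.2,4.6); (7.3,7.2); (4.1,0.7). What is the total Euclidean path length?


Segment lengths:
  seg1 = sqrt((-2.1)^2 + (-3.2)^2) = 3.8275
  seg2 = sqrt((-5.0)^2 + (0.3)^2) = 5.009
  seg3 = sqrt((6.1)^2 + (2.6)^2) = 6.631
  seg4 = sqrt((-3.2)^2 + (-6.5)^2) = 7.245
Total = 22.7125


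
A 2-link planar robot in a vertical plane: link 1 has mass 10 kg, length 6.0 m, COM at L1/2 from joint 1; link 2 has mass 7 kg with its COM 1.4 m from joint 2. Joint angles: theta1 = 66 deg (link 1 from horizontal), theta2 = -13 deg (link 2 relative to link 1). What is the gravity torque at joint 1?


Horizontal distance from joint 1 to link-1 COM:
  x_c1 = (L1/2)*cos(t1) = 3.0 * 0.4067 = 1.2202 m
Horizontal distance from joint 1 to link-2 COM:
  x_c2 = L1*cos(t1) + Lc2*cos(t1+t2)
       = 6.0*0.4067 + 1.4*0.6018 = 3.283 m
tau1 = m1*g*x_c1 + m2*g*x_c2
     = 10*9.81*1.2202 + 7*9.81*3.283
     = 119.7026 + 225.4409
     = 345.1435 Nm


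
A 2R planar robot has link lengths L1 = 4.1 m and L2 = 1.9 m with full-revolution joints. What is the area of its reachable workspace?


r_max = L1 + L2 = 6.0 m
r_min = |L1 - L2| = 2.2 m
Area = pi*(r_max^2 - r_min^2)
= pi*(36.0 - 4.84)
= pi * 31.16
= 97.892 m^2


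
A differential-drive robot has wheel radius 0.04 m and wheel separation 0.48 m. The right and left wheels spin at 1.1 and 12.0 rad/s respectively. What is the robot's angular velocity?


vR = r*wR = 0.04*1.1 = 0.044 m/s
vL = r*wL = 0.04*12.0 = 0.48 m/s
v = (vR+vL)/2 = 0.262 m/s
omega = (vR-vL)/L = -0.9083 rad/s
angular velocity = -0.9083 rad/s


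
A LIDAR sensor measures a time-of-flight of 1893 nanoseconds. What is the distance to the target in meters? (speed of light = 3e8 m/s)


tof = 1893 ns = 1.893e-06 s
dist = c * tof / 2
= 3e8 * 1.893e-06 / 2
= 283.95 m


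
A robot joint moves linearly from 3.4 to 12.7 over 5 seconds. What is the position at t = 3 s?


s = t/T = 3/5 = 0.6
p(t) = p0 + (pf-p0)*s
= 3.4 + (12.7 - 3.4) * 0.6
= 8.98


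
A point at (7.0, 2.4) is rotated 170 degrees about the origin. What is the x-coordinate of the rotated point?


x' = x*cos(theta) - y*sin(theta)
cos(170 deg) = -0.9848, sin(170 deg) = 0.1736
x' = 7.0 * -0.9848 - 2.4 * 0.1736
= -6.8937 - 0.4168
= -7.3104


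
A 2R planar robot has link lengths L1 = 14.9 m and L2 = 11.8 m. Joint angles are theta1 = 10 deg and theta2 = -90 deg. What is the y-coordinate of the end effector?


Convert angles to radians: theta1 = 0.1745, theta2 = -1.5708
y = L1*sin(theta1) + L2*sin(theta1+theta2)
y = 2.5874 + -11.6207
y = -9.0334


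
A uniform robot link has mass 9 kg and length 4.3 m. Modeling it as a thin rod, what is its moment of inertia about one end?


I = (1/3) * m * L^2
= (1/3) * 9 * 4.3^2
= 0.333333 * 9 * 18.49
= 55.47 kg*m^2


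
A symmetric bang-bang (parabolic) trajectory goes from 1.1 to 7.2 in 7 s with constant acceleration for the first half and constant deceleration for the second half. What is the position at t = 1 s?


Symmetric rest-to-rest: each phase covers (pf-p0)/2 in time T/2. 0.5*a*(T/2)^2 = (pf-p0)/2 => a = 4*(pf-p0)/T^2
a = 4*(7.2-1.1)/7^2 = 0.498
t = 1 is in the acceleration phase (t <= T/2).
p = p0 + 0.5*a*t^2 = 1.1 + 0.5*0.498*1^2
= 1.349


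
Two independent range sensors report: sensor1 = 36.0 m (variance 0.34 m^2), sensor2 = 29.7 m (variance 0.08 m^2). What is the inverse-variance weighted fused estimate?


w1 = (1/var1) / (1/var1 + 1/var2)
   = 2.9412 / (2.9412 + 12.5) = 0.1905
w2 = 1 - w1 = 0.8095
fused = w1*s1 + w2*s2 = 6.8571 + 24.0429
= 30.9 m


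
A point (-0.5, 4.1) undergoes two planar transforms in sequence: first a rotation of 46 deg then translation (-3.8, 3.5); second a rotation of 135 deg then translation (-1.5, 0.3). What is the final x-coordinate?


After transform 1:
x1 = cos(46)*-0.5 - sin(46)*4.1 + -3.8 = -7.0966
y1 = sin(46)*-0.5 + cos(46)*4.1 + 3.5 = 5.9884
After transform 2:
x2 = cos(135)*-7.0966 - sin(135)*5.9884 + -1.5
= -0.7164


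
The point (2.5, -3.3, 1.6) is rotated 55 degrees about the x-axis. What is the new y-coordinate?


Rotation about x-axis: y' = y*cos(theta) - z*sin(theta)
= -3.3 * 0.5736 - 1.6 * 0.8192
= -3.2034
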